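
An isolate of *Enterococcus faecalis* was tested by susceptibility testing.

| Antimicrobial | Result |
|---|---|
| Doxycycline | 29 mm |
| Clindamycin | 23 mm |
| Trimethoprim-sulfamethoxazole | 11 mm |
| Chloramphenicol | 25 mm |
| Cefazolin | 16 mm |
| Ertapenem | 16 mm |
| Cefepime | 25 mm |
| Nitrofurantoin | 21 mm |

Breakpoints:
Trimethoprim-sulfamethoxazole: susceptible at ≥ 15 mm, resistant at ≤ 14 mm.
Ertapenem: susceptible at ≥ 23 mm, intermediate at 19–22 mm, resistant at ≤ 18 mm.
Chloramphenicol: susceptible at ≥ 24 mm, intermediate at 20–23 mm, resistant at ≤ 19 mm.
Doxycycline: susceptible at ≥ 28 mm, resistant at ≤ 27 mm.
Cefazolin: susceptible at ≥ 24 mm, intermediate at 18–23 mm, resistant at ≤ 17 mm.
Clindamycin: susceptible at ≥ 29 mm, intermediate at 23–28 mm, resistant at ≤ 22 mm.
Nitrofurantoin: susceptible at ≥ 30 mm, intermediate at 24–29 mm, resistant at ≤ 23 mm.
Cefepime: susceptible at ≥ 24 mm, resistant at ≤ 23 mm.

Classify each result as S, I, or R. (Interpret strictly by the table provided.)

Doxycycline 29 mm: ≥ 28 mm ⇒ S
Clindamycin: 23 mm is in 23–28 mm → I
Trimethoprim-sulfamethoxazole (11 mm) ≤ 14 mm → R
Chloramphenicol 25 mm: ≥ 24 mm — Susceptible
Cefazolin: 16 mm is ≤ 17 mm ⇒ R
Ertapenem (16 mm) ≤ 18 mm → Resistant
Cefepime: 25 mm is ≥ 24 mm ⇒ Susceptible
Nitrofurantoin: 21 mm is ≤ 23 mm ⇒ Resistant

S, I, R, S, R, R, S, R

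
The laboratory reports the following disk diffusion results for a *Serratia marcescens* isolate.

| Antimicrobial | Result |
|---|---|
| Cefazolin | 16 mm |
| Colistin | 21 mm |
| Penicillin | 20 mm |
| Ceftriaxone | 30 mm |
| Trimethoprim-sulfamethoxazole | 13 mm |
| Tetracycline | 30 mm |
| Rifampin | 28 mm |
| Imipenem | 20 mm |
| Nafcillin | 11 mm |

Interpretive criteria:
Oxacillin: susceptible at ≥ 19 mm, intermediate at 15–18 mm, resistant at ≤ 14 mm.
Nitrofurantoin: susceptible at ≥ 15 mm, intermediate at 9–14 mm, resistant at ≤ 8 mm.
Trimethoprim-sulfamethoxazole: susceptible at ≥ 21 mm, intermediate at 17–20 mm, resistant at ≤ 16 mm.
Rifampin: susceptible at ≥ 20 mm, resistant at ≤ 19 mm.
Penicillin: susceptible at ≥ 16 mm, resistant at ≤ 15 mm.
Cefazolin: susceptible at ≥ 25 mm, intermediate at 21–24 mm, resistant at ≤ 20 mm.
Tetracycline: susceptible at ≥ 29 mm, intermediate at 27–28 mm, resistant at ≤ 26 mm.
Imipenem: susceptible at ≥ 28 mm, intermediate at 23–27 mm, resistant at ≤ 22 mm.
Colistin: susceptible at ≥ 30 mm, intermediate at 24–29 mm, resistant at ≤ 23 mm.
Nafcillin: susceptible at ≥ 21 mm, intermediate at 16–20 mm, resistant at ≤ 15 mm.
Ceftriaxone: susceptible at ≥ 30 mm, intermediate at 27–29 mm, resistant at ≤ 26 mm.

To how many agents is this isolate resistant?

5

Cefazolin (16 mm) ≤ 20 mm ⇒ resistant
Colistin 21 mm: ≤ 23 mm — R
Penicillin: 20 mm is ≥ 16 mm ⇒ susceptible
Ceftriaxone 30 mm: ≥ 30 mm — susceptible
Trimethoprim-sulfamethoxazole 13 mm: ≤ 16 mm → resistant
Tetracycline: 30 mm is ≥ 29 mm ⇒ susceptible
Rifampin (28 mm) ≥ 20 mm → S
Imipenem (20 mm) ≤ 22 mm ⇒ Resistant
Nafcillin: 11 mm is ≤ 15 mm ⇒ Resistant
Resistant: 5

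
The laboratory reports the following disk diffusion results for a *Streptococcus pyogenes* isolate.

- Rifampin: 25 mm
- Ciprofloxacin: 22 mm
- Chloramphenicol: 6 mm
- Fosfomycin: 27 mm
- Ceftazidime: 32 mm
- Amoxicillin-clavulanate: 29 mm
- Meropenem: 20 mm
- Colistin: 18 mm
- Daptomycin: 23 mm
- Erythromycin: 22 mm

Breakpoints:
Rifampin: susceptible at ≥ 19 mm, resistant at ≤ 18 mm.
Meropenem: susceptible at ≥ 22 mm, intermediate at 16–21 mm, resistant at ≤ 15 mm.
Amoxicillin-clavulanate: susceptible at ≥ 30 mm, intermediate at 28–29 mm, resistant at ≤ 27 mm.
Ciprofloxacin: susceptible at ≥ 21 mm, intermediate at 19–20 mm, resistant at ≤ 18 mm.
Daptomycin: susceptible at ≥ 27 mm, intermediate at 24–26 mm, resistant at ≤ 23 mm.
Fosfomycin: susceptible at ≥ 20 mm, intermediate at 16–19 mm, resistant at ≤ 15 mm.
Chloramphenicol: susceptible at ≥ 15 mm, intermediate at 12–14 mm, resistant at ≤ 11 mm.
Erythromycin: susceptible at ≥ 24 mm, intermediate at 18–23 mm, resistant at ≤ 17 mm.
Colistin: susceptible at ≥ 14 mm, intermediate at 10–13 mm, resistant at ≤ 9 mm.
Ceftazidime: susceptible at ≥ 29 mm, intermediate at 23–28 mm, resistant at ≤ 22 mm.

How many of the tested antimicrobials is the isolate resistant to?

2

Rifampin: 25 mm is ≥ 19 mm — susceptible
Ciprofloxacin 22 mm: ≥ 21 mm → Susceptible
Chloramphenicol 6 mm: ≤ 11 mm ⇒ resistant
Fosfomycin (27 mm) ≥ 20 mm ⇒ S
Ceftazidime: 32 mm is ≥ 29 mm — S
Amoxicillin-clavulanate: 29 mm is in 28–29 mm → intermediate
Meropenem 20 mm: in 16–21 mm — intermediate
Colistin 18 mm: ≥ 14 mm ⇒ susceptible
Daptomycin (23 mm) ≤ 23 mm ⇒ resistant
Erythromycin 22 mm: in 18–23 mm ⇒ I
Resistant: 2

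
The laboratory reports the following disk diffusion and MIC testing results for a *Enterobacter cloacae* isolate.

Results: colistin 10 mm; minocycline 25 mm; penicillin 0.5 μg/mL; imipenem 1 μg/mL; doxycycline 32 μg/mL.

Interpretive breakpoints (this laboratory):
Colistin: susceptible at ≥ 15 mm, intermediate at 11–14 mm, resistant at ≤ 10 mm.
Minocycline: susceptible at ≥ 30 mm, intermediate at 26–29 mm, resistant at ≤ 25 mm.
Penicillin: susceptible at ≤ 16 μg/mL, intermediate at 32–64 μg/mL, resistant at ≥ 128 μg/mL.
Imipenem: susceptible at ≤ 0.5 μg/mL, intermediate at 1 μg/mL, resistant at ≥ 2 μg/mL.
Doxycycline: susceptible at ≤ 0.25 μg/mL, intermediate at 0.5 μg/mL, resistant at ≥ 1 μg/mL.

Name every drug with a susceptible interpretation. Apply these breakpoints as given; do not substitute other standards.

penicillin

Colistin 10 mm: ≤ 10 mm — resistant
Minocycline 25 mm: ≤ 25 mm — R
Penicillin (0.5 μg/mL) ≤ 16 μg/mL ⇒ Susceptible
Imipenem (1 μg/mL) = 1 μg/mL — I
Doxycycline (32 μg/mL) ≥ 1 μg/mL → resistant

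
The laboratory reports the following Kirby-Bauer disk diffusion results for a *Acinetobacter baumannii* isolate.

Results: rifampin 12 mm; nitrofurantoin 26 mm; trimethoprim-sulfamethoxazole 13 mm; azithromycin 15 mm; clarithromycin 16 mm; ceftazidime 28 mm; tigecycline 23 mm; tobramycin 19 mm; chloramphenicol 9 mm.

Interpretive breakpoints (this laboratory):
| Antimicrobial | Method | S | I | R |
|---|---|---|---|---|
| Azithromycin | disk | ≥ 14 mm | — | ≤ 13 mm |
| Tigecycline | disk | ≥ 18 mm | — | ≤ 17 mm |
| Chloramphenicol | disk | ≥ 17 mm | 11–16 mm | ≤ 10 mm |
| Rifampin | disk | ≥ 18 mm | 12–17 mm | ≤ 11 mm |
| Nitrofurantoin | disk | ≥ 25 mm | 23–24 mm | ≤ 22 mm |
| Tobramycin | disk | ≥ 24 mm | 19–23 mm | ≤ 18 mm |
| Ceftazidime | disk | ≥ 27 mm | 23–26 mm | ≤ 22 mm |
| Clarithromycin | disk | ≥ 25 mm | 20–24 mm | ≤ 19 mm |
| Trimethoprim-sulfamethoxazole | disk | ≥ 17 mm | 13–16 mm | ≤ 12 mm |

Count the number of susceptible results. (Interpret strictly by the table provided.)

Rifampin: 12 mm is in 12–17 mm ⇒ intermediate
Nitrofurantoin 26 mm: ≥ 25 mm → S
Trimethoprim-sulfamethoxazole (13 mm) in 13–16 mm — Intermediate
Azithromycin: 15 mm is ≥ 14 mm → susceptible
Clarithromycin (16 mm) ≤ 19 mm — Resistant
Ceftazidime (28 mm) ≥ 27 mm → S
Tigecycline (23 mm) ≥ 18 mm ⇒ Susceptible
Tobramycin (19 mm) in 19–23 mm — Intermediate
Chloramphenicol: 9 mm is ≤ 10 mm ⇒ Resistant
Susceptible: 4

4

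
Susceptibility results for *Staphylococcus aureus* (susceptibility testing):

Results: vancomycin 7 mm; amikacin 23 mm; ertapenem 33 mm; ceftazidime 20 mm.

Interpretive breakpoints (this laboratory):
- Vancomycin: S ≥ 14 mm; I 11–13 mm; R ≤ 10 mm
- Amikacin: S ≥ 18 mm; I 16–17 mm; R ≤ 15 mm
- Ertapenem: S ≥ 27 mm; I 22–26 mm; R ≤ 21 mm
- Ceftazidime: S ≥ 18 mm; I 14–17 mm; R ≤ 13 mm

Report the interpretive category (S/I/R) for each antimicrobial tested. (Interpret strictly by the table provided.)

Vancomycin (7 mm) ≤ 10 mm → R
Amikacin: 23 mm is ≥ 18 mm — susceptible
Ertapenem (33 mm) ≥ 27 mm → susceptible
Ceftazidime 20 mm: ≥ 18 mm ⇒ susceptible

R, S, S, S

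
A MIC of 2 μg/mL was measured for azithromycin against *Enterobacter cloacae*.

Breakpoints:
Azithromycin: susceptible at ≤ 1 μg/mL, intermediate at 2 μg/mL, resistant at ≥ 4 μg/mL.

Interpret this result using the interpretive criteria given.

Azithromycin 2 μg/mL: = 2 μg/mL — Intermediate

Intermediate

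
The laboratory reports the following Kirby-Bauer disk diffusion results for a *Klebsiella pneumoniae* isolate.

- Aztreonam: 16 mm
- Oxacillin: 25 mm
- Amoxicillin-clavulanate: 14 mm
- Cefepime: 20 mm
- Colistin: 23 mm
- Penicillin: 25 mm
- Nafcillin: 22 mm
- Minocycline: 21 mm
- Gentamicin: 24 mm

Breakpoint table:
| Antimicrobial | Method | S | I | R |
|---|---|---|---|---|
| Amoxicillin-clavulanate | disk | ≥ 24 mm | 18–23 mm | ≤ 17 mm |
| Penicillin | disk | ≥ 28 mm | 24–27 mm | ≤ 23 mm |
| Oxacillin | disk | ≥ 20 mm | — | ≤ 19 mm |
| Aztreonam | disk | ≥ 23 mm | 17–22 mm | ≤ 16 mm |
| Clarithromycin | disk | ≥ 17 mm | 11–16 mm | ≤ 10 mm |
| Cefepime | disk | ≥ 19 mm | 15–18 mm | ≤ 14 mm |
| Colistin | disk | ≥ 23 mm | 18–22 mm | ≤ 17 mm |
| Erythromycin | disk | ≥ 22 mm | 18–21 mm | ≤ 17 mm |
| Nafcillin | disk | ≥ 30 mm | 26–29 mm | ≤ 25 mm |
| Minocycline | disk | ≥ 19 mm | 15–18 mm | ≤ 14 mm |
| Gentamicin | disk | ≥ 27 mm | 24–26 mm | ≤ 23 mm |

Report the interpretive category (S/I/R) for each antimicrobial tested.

Aztreonam 16 mm: ≤ 16 mm ⇒ resistant
Oxacillin 25 mm: ≥ 20 mm → S
Amoxicillin-clavulanate (14 mm) ≤ 17 mm → Resistant
Cefepime (20 mm) ≥ 19 mm ⇒ susceptible
Colistin: 23 mm is ≥ 23 mm — susceptible
Penicillin (25 mm) in 24–27 mm → intermediate
Nafcillin 22 mm: ≤ 25 mm ⇒ resistant
Minocycline 21 mm: ≥ 19 mm — S
Gentamicin (24 mm) in 24–26 mm — intermediate

R, S, R, S, S, I, R, S, I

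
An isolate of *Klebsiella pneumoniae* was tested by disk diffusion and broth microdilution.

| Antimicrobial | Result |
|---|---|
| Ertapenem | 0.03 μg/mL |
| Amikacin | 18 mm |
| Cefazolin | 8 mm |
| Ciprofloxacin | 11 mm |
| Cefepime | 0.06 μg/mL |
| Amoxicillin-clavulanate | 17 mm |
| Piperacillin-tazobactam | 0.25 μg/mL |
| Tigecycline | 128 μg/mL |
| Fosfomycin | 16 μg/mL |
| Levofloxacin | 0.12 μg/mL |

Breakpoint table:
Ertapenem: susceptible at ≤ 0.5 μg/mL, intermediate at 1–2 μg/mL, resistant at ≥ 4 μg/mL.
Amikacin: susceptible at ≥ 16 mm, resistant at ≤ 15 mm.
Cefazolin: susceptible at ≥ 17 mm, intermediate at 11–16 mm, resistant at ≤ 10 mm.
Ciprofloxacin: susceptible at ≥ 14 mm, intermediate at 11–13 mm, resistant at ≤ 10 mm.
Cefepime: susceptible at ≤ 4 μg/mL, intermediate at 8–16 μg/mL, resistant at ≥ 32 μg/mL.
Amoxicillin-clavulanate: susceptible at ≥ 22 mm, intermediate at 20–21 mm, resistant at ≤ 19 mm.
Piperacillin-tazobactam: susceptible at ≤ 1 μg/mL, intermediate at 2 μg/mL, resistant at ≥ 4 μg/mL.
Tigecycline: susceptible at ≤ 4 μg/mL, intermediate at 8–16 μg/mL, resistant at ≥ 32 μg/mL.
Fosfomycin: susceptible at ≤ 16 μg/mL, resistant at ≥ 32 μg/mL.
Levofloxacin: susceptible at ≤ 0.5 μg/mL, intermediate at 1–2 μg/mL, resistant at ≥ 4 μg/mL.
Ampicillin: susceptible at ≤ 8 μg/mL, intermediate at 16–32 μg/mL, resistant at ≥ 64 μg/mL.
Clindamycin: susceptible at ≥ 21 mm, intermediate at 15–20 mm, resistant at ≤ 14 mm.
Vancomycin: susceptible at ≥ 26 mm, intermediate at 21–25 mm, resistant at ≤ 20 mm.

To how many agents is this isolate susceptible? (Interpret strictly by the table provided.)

6

Ertapenem (0.03 μg/mL) ≤ 0.5 μg/mL → S
Amikacin (18 mm) ≥ 16 mm ⇒ susceptible
Cefazolin (8 mm) ≤ 10 mm → Resistant
Ciprofloxacin (11 mm) in 11–13 mm — I
Cefepime (0.06 μg/mL) ≤ 4 μg/mL ⇒ Susceptible
Amoxicillin-clavulanate: 17 mm is ≤ 19 mm — Resistant
Piperacillin-tazobactam (0.25 μg/mL) ≤ 1 μg/mL ⇒ susceptible
Tigecycline (128 μg/mL) ≥ 32 μg/mL → R
Fosfomycin: 16 μg/mL is ≤ 16 μg/mL ⇒ Susceptible
Levofloxacin 0.12 μg/mL: ≤ 0.5 μg/mL ⇒ Susceptible
Susceptible: 6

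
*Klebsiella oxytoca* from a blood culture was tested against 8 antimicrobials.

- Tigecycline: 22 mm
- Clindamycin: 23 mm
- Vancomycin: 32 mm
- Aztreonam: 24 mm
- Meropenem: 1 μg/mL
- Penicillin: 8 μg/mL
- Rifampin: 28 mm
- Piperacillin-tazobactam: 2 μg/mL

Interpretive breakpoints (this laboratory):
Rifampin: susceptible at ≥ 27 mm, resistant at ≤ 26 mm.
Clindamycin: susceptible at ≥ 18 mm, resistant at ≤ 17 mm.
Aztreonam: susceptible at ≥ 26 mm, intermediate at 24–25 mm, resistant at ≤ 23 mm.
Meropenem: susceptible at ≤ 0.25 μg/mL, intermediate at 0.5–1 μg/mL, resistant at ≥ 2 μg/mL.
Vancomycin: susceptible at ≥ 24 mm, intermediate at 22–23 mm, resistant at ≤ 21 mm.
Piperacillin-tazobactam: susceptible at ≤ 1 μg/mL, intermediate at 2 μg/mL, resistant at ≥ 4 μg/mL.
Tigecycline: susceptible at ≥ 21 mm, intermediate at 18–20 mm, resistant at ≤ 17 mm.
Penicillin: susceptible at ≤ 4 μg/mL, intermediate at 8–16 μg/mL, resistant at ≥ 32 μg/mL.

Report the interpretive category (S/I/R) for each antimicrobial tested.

Tigecycline (22 mm) ≥ 21 mm → S
Clindamycin (23 mm) ≥ 18 mm ⇒ susceptible
Vancomycin: 32 mm is ≥ 24 mm ⇒ S
Aztreonam (24 mm) in 24–25 mm ⇒ I
Meropenem (1 μg/mL) in 0.5–1 μg/mL → Intermediate
Penicillin: 8 μg/mL is in 8–16 μg/mL — intermediate
Rifampin: 28 mm is ≥ 27 mm → susceptible
Piperacillin-tazobactam: 2 μg/mL is = 2 μg/mL → I

S, S, S, I, I, I, S, I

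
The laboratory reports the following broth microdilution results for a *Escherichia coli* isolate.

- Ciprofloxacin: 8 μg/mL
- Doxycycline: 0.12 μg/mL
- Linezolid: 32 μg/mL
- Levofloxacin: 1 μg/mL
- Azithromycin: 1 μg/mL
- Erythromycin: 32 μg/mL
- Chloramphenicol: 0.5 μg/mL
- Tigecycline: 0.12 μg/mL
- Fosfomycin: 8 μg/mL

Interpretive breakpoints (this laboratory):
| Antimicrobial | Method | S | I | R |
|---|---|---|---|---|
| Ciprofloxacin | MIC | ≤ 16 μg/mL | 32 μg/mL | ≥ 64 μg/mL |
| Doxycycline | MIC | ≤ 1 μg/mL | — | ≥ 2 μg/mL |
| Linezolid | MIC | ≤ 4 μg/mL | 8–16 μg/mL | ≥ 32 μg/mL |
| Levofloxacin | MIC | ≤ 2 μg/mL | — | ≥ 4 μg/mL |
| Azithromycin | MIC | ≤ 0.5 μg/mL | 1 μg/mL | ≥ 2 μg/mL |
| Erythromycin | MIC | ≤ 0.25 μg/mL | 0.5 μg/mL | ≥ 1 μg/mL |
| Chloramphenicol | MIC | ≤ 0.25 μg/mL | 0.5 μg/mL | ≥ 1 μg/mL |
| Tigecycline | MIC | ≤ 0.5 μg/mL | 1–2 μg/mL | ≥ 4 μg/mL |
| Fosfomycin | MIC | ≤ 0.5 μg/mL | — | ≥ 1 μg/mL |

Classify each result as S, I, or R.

S, S, R, S, I, R, I, S, R

Ciprofloxacin: 8 μg/mL is ≤ 16 μg/mL ⇒ susceptible
Doxycycline 0.12 μg/mL: ≤ 1 μg/mL — Susceptible
Linezolid: 32 μg/mL is ≥ 32 μg/mL ⇒ R
Levofloxacin (1 μg/mL) ≤ 2 μg/mL — susceptible
Azithromycin (1 μg/mL) = 1 μg/mL — intermediate
Erythromycin (32 μg/mL) ≥ 1 μg/mL → R
Chloramphenicol (0.5 μg/mL) = 0.5 μg/mL → I
Tigecycline 0.12 μg/mL: ≤ 0.5 μg/mL — S
Fosfomycin: 8 μg/mL is ≥ 1 μg/mL → resistant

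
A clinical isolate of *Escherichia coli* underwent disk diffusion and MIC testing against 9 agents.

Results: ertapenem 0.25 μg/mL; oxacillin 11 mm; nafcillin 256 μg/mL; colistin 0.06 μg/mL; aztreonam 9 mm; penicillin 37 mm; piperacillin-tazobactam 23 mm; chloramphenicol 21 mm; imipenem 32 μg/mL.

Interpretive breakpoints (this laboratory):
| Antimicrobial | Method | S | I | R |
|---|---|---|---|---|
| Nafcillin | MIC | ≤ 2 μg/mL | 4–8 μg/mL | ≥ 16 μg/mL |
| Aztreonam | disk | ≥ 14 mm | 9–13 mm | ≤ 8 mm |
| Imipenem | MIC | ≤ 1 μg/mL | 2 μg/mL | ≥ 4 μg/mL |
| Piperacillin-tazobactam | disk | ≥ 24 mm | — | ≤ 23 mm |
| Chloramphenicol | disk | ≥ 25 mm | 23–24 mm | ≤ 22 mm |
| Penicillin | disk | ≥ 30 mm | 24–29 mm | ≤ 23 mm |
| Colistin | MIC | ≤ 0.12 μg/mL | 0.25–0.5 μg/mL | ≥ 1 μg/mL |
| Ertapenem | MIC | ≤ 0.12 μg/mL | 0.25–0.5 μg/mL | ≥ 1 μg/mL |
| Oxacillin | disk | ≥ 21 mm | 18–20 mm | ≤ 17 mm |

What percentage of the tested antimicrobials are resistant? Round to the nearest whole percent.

56%

Ertapenem (0.25 μg/mL) in 0.25–0.5 μg/mL — intermediate
Oxacillin (11 mm) ≤ 17 mm — resistant
Nafcillin: 256 μg/mL is ≥ 16 μg/mL — Resistant
Colistin: 0.06 μg/mL is ≤ 0.12 μg/mL → S
Aztreonam (9 mm) in 9–13 mm ⇒ I
Penicillin 37 mm: ≥ 30 mm → Susceptible
Piperacillin-tazobactam (23 mm) ≤ 23 mm → Resistant
Chloramphenicol: 21 mm is ≤ 22 mm ⇒ resistant
Imipenem 32 μg/mL: ≥ 4 μg/mL — R
Resistant: 5/9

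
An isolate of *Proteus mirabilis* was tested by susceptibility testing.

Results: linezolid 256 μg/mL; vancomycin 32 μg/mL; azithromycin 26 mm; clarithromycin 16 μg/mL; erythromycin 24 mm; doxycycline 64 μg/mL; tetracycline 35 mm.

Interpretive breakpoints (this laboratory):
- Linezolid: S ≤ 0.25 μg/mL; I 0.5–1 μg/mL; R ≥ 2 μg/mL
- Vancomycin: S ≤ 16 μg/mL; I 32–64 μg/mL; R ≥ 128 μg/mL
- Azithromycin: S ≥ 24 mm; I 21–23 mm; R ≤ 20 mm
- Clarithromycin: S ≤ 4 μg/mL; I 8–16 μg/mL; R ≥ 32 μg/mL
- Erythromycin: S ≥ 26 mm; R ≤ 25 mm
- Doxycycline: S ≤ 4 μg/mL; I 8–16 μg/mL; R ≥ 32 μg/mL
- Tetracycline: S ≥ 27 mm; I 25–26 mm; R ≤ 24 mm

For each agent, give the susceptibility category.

R, I, S, I, R, R, S

Linezolid (256 μg/mL) ≥ 2 μg/mL — Resistant
Vancomycin: 32 μg/mL is in 32–64 μg/mL — intermediate
Azithromycin: 26 mm is ≥ 24 mm — susceptible
Clarithromycin: 16 μg/mL is in 8–16 μg/mL → I
Erythromycin 24 mm: ≤ 25 mm → Resistant
Doxycycline (64 μg/mL) ≥ 32 μg/mL — R
Tetracycline 35 mm: ≥ 27 mm ⇒ susceptible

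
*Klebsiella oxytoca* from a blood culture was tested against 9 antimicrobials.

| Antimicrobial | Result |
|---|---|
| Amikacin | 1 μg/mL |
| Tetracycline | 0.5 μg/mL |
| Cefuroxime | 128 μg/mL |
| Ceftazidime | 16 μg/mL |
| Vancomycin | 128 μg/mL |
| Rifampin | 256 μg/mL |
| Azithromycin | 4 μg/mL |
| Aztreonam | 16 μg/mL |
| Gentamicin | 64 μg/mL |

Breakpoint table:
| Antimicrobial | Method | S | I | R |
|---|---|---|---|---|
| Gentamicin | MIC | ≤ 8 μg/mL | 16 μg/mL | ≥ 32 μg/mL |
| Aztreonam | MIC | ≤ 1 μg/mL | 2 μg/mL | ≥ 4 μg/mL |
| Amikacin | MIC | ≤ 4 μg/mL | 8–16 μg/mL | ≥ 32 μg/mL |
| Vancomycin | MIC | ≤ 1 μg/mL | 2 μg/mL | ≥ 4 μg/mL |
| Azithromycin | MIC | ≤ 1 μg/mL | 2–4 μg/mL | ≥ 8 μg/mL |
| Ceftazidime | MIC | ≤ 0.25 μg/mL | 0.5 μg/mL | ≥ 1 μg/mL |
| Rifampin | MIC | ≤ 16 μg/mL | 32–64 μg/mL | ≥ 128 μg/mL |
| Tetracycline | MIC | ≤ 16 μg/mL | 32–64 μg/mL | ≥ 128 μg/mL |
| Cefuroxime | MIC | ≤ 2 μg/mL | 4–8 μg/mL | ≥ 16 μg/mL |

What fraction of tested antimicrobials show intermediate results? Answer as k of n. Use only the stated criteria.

1 of 9

Amikacin (1 μg/mL) ≤ 4 μg/mL — S
Tetracycline 0.5 μg/mL: ≤ 16 μg/mL ⇒ susceptible
Cefuroxime (128 μg/mL) ≥ 16 μg/mL ⇒ Resistant
Ceftazidime (16 μg/mL) ≥ 1 μg/mL ⇒ R
Vancomycin 128 μg/mL: ≥ 4 μg/mL — resistant
Rifampin: 256 μg/mL is ≥ 128 μg/mL — Resistant
Azithromycin (4 μg/mL) in 2–4 μg/mL → intermediate
Aztreonam 16 μg/mL: ≥ 4 μg/mL ⇒ resistant
Gentamicin 64 μg/mL: ≥ 32 μg/mL ⇒ R
Intermediate: 1/9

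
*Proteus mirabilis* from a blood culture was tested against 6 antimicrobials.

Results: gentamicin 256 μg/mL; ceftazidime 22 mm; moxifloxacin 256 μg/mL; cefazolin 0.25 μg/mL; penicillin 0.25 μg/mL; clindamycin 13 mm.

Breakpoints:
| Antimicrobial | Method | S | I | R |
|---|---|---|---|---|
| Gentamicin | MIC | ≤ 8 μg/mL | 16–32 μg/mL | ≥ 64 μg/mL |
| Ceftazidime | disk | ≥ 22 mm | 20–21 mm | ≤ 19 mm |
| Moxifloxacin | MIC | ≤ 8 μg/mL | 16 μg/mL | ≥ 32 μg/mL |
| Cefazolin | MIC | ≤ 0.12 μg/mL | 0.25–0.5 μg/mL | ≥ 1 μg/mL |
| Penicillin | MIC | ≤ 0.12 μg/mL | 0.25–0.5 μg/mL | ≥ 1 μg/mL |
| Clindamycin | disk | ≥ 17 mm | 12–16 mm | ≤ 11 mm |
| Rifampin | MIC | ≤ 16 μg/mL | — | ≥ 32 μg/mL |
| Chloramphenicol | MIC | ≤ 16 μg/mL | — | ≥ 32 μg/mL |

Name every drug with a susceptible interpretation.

ceftazidime

Gentamicin: 256 μg/mL is ≥ 64 μg/mL → resistant
Ceftazidime: 22 mm is ≥ 22 mm → susceptible
Moxifloxacin 256 μg/mL: ≥ 32 μg/mL → R
Cefazolin 0.25 μg/mL: in 0.25–0.5 μg/mL → I
Penicillin 0.25 μg/mL: in 0.25–0.5 μg/mL → Intermediate
Clindamycin (13 mm) in 12–16 mm → I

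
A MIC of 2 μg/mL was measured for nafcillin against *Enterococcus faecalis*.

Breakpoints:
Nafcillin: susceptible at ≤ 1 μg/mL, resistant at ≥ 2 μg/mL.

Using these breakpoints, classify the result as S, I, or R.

Nafcillin: 2 μg/mL is ≥ 2 μg/mL → Resistant

Resistant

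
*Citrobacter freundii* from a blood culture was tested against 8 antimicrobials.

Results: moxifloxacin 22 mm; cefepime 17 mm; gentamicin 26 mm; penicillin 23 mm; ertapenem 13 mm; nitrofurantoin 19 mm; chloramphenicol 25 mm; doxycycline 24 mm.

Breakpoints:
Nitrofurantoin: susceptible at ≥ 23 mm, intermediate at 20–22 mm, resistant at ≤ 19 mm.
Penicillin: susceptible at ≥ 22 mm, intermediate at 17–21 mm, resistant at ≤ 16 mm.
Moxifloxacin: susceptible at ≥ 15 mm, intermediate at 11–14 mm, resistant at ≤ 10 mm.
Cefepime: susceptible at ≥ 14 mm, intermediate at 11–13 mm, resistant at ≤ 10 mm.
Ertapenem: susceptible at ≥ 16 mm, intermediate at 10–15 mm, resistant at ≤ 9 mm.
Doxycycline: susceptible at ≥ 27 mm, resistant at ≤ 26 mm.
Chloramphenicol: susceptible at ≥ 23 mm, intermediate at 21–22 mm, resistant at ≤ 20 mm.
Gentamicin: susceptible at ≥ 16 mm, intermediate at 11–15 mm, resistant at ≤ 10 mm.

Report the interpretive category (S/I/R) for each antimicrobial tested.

S, S, S, S, I, R, S, R

Moxifloxacin: 22 mm is ≥ 15 mm ⇒ S
Cefepime: 17 mm is ≥ 14 mm — Susceptible
Gentamicin: 26 mm is ≥ 16 mm → S
Penicillin (23 mm) ≥ 22 mm → Susceptible
Ertapenem (13 mm) in 10–15 mm → intermediate
Nitrofurantoin (19 mm) ≤ 19 mm ⇒ resistant
Chloramphenicol: 25 mm is ≥ 23 mm ⇒ susceptible
Doxycycline: 24 mm is ≤ 26 mm ⇒ resistant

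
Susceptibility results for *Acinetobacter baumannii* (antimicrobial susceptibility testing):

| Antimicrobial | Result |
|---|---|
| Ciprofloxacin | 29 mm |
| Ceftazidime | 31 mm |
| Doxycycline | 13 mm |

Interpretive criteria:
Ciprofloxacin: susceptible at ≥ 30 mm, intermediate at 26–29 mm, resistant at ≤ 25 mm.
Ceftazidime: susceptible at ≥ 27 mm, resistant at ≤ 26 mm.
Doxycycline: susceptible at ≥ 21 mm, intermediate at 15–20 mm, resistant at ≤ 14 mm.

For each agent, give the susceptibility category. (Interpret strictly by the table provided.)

Ciprofloxacin 29 mm: in 26–29 mm → I
Ceftazidime: 31 mm is ≥ 27 mm → S
Doxycycline 13 mm: ≤ 14 mm — resistant

I, S, R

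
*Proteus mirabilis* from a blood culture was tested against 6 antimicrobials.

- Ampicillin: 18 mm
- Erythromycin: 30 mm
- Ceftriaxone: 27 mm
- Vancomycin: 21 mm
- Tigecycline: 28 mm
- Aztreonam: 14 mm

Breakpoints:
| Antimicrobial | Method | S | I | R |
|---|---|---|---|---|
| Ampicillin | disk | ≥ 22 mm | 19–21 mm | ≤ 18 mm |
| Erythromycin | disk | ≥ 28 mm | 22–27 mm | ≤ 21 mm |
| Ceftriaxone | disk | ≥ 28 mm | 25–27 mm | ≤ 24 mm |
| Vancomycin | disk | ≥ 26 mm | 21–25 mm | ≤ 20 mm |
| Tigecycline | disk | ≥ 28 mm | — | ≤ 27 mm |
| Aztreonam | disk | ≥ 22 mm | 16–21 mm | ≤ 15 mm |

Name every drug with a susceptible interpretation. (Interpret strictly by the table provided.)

Ampicillin: 18 mm is ≤ 18 mm — resistant
Erythromycin (30 mm) ≥ 28 mm → S
Ceftriaxone: 27 mm is in 25–27 mm ⇒ Intermediate
Vancomycin 21 mm: in 21–25 mm — I
Tigecycline 28 mm: ≥ 28 mm ⇒ S
Aztreonam: 14 mm is ≤ 15 mm — resistant

erythromycin, tigecycline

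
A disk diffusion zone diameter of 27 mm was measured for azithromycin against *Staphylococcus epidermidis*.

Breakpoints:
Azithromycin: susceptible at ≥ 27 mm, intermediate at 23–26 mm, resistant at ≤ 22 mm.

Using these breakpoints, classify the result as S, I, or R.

S

Azithromycin (27 mm) ≥ 27 mm → susceptible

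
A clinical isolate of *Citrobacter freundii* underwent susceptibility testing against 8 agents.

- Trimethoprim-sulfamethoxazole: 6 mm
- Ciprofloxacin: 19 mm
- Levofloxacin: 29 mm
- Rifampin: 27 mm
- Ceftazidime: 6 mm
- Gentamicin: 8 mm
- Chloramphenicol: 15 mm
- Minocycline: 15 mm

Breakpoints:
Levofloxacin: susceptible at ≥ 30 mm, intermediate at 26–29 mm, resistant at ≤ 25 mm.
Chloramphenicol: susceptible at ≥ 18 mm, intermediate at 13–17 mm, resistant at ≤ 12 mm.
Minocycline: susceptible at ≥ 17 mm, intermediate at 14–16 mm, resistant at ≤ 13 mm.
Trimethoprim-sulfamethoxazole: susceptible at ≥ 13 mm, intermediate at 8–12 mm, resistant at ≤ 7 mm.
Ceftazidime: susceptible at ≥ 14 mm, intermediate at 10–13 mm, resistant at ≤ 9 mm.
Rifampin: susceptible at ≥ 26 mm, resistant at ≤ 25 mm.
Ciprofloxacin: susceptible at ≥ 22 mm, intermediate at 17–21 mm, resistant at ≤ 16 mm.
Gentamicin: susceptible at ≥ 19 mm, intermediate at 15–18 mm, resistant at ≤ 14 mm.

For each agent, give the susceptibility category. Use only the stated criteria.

R, I, I, S, R, R, I, I

Trimethoprim-sulfamethoxazole (6 mm) ≤ 7 mm — resistant
Ciprofloxacin: 19 mm is in 17–21 mm → Intermediate
Levofloxacin (29 mm) in 26–29 mm → I
Rifampin (27 mm) ≥ 26 mm ⇒ Susceptible
Ceftazidime: 6 mm is ≤ 9 mm ⇒ Resistant
Gentamicin (8 mm) ≤ 14 mm — Resistant
Chloramphenicol (15 mm) in 13–17 mm → intermediate
Minocycline (15 mm) in 14–16 mm ⇒ intermediate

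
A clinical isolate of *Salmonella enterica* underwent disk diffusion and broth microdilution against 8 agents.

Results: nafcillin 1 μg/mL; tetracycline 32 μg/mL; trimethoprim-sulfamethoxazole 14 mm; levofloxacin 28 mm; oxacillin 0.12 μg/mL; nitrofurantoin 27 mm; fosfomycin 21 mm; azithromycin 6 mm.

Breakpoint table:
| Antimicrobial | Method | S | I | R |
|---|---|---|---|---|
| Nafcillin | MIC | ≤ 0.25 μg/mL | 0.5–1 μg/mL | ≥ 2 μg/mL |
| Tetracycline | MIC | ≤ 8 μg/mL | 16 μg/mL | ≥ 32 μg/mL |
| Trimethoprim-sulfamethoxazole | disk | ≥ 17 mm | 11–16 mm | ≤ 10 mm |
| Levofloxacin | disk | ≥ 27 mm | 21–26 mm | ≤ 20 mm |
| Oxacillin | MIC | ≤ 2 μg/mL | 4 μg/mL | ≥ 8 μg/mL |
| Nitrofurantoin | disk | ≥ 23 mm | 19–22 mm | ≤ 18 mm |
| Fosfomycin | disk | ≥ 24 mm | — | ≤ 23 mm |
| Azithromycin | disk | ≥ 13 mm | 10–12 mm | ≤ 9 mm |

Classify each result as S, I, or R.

I, R, I, S, S, S, R, R

Nafcillin 1 μg/mL: in 0.5–1 μg/mL ⇒ I
Tetracycline 32 μg/mL: ≥ 32 μg/mL — Resistant
Trimethoprim-sulfamethoxazole: 14 mm is in 11–16 mm — Intermediate
Levofloxacin: 28 mm is ≥ 27 mm → susceptible
Oxacillin: 0.12 μg/mL is ≤ 2 μg/mL — susceptible
Nitrofurantoin (27 mm) ≥ 23 mm — susceptible
Fosfomycin: 21 mm is ≤ 23 mm ⇒ R
Azithromycin (6 mm) ≤ 9 mm — resistant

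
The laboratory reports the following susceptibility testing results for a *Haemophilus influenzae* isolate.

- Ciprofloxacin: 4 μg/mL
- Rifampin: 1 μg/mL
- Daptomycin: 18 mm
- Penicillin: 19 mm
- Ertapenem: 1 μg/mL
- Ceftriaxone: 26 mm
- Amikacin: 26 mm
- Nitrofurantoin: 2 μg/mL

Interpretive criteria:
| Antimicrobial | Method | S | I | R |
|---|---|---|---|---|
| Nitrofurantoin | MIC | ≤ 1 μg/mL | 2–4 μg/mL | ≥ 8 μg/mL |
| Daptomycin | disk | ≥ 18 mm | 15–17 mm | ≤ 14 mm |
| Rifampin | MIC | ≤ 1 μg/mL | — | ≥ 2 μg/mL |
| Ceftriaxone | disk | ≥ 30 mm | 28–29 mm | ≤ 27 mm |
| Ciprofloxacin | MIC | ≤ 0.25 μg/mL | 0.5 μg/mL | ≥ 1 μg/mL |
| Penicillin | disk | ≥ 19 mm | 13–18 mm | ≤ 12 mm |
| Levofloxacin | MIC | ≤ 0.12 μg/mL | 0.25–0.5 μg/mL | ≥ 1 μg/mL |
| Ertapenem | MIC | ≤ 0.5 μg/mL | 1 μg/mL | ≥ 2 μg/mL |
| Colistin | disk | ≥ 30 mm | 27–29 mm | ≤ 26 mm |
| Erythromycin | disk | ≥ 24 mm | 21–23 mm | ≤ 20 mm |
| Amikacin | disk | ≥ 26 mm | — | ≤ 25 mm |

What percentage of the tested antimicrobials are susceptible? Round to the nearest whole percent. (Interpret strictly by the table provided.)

50%

Ciprofloxacin: 4 μg/mL is ≥ 1 μg/mL → resistant
Rifampin 1 μg/mL: ≤ 1 μg/mL → S
Daptomycin 18 mm: ≥ 18 mm — S
Penicillin (19 mm) ≥ 19 mm → susceptible
Ertapenem 1 μg/mL: = 1 μg/mL → I
Ceftriaxone (26 mm) ≤ 27 mm — resistant
Amikacin (26 mm) ≥ 26 mm ⇒ S
Nitrofurantoin 2 μg/mL: in 2–4 μg/mL ⇒ I
Susceptible: 4/8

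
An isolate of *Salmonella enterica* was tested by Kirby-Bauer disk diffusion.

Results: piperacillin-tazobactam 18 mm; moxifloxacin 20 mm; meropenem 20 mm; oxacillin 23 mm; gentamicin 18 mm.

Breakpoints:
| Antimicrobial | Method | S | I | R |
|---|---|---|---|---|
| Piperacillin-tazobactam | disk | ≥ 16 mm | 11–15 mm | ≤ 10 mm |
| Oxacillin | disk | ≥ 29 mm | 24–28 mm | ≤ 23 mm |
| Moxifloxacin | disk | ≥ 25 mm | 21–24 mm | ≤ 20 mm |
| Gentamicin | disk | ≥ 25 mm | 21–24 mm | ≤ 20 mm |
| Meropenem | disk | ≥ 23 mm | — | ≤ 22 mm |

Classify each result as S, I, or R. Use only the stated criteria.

S, R, R, R, R

Piperacillin-tazobactam: 18 mm is ≥ 16 mm → S
Moxifloxacin (20 mm) ≤ 20 mm → R
Meropenem: 20 mm is ≤ 22 mm ⇒ Resistant
Oxacillin: 23 mm is ≤ 23 mm — R
Gentamicin (18 mm) ≤ 20 mm ⇒ resistant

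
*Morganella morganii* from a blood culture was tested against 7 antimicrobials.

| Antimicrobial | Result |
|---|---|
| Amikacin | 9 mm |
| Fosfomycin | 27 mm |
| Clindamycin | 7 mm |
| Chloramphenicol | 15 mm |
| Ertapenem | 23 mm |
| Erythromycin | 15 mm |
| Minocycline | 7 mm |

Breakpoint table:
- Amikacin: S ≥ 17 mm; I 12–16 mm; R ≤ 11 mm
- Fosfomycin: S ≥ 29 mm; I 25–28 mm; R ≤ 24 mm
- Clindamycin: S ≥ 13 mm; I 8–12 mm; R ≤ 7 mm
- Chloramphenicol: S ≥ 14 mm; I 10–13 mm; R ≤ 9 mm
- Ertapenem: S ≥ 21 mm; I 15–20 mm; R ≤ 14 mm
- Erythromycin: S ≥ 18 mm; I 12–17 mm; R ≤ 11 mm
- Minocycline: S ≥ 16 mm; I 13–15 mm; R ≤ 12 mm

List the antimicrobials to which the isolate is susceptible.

Amikacin 9 mm: ≤ 11 mm ⇒ R
Fosfomycin (27 mm) in 25–28 mm ⇒ Intermediate
Clindamycin (7 mm) ≤ 7 mm ⇒ Resistant
Chloramphenicol 15 mm: ≥ 14 mm — Susceptible
Ertapenem: 23 mm is ≥ 21 mm ⇒ Susceptible
Erythromycin: 15 mm is in 12–17 mm → I
Minocycline: 7 mm is ≤ 12 mm ⇒ Resistant

chloramphenicol, ertapenem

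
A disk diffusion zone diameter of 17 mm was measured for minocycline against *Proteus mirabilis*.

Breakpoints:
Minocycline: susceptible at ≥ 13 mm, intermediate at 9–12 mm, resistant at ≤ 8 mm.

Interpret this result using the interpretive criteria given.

Susceptible

Minocycline (17 mm) ≥ 13 mm — susceptible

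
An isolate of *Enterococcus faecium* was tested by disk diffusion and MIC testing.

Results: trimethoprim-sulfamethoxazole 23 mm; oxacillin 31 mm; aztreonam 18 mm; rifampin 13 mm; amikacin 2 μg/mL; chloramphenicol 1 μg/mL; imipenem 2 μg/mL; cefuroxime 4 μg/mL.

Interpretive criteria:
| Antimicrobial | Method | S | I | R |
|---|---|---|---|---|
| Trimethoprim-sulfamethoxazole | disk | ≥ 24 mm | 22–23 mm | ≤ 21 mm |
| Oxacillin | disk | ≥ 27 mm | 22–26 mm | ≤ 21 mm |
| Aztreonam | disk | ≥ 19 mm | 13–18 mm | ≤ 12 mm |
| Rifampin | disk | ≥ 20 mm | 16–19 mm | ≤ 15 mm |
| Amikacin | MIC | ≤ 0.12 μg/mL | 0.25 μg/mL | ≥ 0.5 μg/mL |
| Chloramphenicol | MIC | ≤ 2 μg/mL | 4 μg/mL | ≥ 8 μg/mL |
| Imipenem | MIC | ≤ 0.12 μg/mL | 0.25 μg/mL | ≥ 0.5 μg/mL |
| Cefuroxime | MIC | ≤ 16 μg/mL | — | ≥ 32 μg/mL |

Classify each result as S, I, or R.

Trimethoprim-sulfamethoxazole (23 mm) in 22–23 mm → intermediate
Oxacillin: 31 mm is ≥ 27 mm ⇒ S
Aztreonam 18 mm: in 13–18 mm ⇒ I
Rifampin (13 mm) ≤ 15 mm — Resistant
Amikacin 2 μg/mL: ≥ 0.5 μg/mL → R
Chloramphenicol (1 μg/mL) ≤ 2 μg/mL → Susceptible
Imipenem 2 μg/mL: ≥ 0.5 μg/mL ⇒ Resistant
Cefuroxime: 4 μg/mL is ≤ 16 μg/mL — susceptible

I, S, I, R, R, S, R, S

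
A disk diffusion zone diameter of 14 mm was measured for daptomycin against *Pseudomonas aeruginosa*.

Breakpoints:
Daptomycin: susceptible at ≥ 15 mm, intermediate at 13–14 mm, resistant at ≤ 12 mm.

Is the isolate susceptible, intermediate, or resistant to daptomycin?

Daptomycin: 14 mm is in 13–14 mm — Intermediate

Intermediate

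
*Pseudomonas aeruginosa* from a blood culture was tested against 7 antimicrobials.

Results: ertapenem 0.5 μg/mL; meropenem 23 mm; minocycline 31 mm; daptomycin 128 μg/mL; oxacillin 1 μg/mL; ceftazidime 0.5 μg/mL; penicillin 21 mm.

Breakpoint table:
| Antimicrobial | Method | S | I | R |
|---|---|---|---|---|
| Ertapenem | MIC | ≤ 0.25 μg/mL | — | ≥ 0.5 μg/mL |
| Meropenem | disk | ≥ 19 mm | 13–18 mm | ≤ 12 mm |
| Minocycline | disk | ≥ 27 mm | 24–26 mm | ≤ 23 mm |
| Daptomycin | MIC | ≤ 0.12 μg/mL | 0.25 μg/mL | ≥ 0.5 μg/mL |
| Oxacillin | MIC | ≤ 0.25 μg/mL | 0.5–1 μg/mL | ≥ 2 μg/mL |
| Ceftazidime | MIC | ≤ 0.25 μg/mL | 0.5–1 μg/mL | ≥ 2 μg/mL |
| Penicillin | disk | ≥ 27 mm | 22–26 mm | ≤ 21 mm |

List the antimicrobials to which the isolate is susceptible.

Ertapenem: 0.5 μg/mL is ≥ 0.5 μg/mL — resistant
Meropenem (23 mm) ≥ 19 mm → Susceptible
Minocycline: 31 mm is ≥ 27 mm — S
Daptomycin (128 μg/mL) ≥ 0.5 μg/mL ⇒ R
Oxacillin 1 μg/mL: in 0.5–1 μg/mL — Intermediate
Ceftazidime 0.5 μg/mL: in 0.5–1 μg/mL → I
Penicillin 21 mm: ≤ 21 mm — Resistant

meropenem, minocycline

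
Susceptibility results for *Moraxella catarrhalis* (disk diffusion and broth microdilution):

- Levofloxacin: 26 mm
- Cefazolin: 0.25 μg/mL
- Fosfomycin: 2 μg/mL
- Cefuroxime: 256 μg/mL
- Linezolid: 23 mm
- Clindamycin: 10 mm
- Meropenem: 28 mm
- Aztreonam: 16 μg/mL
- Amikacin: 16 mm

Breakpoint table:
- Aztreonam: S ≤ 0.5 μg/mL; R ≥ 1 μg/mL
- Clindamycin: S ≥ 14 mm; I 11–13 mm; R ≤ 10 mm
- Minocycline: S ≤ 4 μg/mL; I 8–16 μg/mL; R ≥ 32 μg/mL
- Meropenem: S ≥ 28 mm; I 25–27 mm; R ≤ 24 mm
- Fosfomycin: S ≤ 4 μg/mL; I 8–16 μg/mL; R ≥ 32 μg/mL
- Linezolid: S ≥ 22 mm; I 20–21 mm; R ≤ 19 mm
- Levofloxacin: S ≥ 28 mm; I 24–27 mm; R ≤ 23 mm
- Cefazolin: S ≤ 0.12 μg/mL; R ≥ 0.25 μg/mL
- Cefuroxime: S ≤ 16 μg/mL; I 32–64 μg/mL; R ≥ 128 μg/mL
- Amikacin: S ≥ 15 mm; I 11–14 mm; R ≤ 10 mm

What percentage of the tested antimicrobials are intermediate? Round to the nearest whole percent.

Levofloxacin 26 mm: in 24–27 mm → I
Cefazolin (0.25 μg/mL) ≥ 0.25 μg/mL ⇒ resistant
Fosfomycin 2 μg/mL: ≤ 4 μg/mL — susceptible
Cefuroxime 256 μg/mL: ≥ 128 μg/mL — R
Linezolid (23 mm) ≥ 22 mm — S
Clindamycin: 10 mm is ≤ 10 mm ⇒ R
Meropenem 28 mm: ≥ 28 mm ⇒ susceptible
Aztreonam: 16 μg/mL is ≥ 1 μg/mL ⇒ Resistant
Amikacin: 16 mm is ≥ 15 mm — S
Intermediate: 1/9

11%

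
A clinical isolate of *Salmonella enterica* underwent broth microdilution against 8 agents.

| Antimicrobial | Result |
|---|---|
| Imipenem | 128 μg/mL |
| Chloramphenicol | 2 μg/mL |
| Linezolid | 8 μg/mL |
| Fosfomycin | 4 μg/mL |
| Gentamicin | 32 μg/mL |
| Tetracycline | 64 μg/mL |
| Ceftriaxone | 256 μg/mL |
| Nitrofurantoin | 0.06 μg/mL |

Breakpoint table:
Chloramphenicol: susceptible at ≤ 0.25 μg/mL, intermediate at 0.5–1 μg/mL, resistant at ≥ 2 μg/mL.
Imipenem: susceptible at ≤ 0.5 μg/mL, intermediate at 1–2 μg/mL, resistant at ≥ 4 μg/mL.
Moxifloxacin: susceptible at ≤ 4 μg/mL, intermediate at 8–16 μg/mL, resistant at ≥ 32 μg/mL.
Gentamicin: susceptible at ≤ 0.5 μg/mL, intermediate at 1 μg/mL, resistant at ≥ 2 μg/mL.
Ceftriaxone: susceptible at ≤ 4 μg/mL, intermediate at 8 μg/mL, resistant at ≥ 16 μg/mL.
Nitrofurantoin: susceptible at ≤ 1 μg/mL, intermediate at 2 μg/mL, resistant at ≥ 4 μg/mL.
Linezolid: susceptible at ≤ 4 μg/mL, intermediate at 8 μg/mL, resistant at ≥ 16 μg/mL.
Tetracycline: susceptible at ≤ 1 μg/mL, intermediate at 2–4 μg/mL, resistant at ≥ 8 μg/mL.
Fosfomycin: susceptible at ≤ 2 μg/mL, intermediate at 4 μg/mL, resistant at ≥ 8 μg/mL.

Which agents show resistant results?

imipenem, chloramphenicol, gentamicin, tetracycline, ceftriaxone

Imipenem: 128 μg/mL is ≥ 4 μg/mL → R
Chloramphenicol (2 μg/mL) ≥ 2 μg/mL ⇒ resistant
Linezolid (8 μg/mL) = 8 μg/mL → intermediate
Fosfomycin (4 μg/mL) = 4 μg/mL ⇒ I
Gentamicin 32 μg/mL: ≥ 2 μg/mL → resistant
Tetracycline 64 μg/mL: ≥ 8 μg/mL → R
Ceftriaxone (256 μg/mL) ≥ 16 μg/mL ⇒ R
Nitrofurantoin: 0.06 μg/mL is ≤ 1 μg/mL — Susceptible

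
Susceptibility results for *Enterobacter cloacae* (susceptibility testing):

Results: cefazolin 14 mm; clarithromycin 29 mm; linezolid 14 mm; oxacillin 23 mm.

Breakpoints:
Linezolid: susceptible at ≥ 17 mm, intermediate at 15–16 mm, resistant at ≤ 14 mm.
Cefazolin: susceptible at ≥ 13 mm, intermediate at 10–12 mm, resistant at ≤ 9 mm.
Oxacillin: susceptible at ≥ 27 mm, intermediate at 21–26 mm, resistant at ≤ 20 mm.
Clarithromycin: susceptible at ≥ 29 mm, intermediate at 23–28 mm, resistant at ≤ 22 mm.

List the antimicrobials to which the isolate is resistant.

Cefazolin (14 mm) ≥ 13 mm → susceptible
Clarithromycin 29 mm: ≥ 29 mm — susceptible
Linezolid 14 mm: ≤ 14 mm → resistant
Oxacillin (23 mm) in 21–26 mm → I

linezolid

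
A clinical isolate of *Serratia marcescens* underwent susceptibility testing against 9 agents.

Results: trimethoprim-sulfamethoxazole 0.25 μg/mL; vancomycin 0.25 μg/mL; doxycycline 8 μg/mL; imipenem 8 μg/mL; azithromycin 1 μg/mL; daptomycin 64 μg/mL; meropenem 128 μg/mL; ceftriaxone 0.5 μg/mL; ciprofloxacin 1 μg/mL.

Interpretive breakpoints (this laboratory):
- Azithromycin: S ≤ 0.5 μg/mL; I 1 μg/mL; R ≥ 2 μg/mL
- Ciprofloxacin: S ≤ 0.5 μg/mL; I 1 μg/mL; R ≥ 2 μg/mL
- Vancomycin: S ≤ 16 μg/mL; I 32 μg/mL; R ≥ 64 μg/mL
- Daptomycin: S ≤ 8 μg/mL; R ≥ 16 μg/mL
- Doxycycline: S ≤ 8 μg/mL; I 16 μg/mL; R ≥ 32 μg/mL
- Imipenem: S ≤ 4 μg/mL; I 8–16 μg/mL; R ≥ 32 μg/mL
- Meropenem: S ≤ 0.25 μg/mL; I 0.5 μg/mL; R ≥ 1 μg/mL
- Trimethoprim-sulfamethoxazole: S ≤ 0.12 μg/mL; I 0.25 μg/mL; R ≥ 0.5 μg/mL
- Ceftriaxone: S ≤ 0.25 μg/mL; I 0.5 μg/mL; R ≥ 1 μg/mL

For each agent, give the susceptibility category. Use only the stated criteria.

I, S, S, I, I, R, R, I, I

Trimethoprim-sulfamethoxazole (0.25 μg/mL) = 0.25 μg/mL ⇒ Intermediate
Vancomycin: 0.25 μg/mL is ≤ 16 μg/mL → Susceptible
Doxycycline 8 μg/mL: ≤ 8 μg/mL → Susceptible
Imipenem 8 μg/mL: in 8–16 μg/mL → intermediate
Azithromycin 1 μg/mL: = 1 μg/mL ⇒ Intermediate
Daptomycin 64 μg/mL: ≥ 16 μg/mL → resistant
Meropenem 128 μg/mL: ≥ 1 μg/mL → Resistant
Ceftriaxone: 0.5 μg/mL is = 0.5 μg/mL — Intermediate
Ciprofloxacin: 1 μg/mL is = 1 μg/mL → Intermediate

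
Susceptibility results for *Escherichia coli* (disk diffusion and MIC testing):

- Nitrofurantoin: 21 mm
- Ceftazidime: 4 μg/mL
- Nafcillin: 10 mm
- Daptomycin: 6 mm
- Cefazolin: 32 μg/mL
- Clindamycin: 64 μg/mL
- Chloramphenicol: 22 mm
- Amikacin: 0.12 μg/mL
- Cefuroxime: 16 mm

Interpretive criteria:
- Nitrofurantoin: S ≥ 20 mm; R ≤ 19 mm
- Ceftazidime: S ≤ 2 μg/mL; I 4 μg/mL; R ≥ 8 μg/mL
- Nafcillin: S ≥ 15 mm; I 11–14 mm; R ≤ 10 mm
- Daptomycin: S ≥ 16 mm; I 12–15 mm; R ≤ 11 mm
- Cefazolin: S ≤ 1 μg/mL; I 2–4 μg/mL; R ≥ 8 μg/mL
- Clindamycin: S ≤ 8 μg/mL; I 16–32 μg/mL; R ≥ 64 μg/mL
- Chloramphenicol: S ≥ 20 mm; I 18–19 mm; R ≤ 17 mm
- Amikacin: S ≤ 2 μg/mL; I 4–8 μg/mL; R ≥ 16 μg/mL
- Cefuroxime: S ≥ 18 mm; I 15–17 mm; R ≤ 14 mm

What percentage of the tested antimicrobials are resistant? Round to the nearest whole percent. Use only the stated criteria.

44%

Nitrofurantoin: 21 mm is ≥ 20 mm ⇒ susceptible
Ceftazidime: 4 μg/mL is = 4 μg/mL ⇒ intermediate
Nafcillin (10 mm) ≤ 10 mm ⇒ R
Daptomycin (6 mm) ≤ 11 mm — resistant
Cefazolin (32 μg/mL) ≥ 8 μg/mL ⇒ Resistant
Clindamycin (64 μg/mL) ≥ 64 μg/mL — R
Chloramphenicol: 22 mm is ≥ 20 mm ⇒ S
Amikacin 0.12 μg/mL: ≤ 2 μg/mL → susceptible
Cefuroxime: 16 mm is in 15–17 mm ⇒ I
Resistant: 4/9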